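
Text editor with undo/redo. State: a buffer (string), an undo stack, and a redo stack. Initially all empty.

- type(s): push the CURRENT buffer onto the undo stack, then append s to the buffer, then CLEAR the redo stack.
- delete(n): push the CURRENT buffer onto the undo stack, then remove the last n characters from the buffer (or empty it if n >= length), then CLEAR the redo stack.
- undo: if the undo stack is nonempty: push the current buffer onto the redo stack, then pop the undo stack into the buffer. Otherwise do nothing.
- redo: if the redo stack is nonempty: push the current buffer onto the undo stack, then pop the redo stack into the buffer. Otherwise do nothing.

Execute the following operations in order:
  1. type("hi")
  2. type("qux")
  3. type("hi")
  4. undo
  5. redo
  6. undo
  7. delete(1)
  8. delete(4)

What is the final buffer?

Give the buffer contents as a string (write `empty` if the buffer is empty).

After op 1 (type): buf='hi' undo_depth=1 redo_depth=0
After op 2 (type): buf='hiqux' undo_depth=2 redo_depth=0
After op 3 (type): buf='hiquxhi' undo_depth=3 redo_depth=0
After op 4 (undo): buf='hiqux' undo_depth=2 redo_depth=1
After op 5 (redo): buf='hiquxhi' undo_depth=3 redo_depth=0
After op 6 (undo): buf='hiqux' undo_depth=2 redo_depth=1
After op 7 (delete): buf='hiqu' undo_depth=3 redo_depth=0
After op 8 (delete): buf='(empty)' undo_depth=4 redo_depth=0

Answer: empty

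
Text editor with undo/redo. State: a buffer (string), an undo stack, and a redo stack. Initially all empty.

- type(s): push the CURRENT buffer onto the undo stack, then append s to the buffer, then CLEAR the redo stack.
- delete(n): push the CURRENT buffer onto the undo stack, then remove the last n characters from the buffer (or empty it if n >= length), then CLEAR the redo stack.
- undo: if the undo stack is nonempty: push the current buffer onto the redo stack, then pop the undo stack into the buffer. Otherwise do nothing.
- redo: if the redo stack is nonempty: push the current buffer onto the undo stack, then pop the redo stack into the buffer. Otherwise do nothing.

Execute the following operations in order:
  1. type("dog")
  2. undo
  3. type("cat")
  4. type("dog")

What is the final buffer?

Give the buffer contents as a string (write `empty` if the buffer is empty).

Answer: catdog

Derivation:
After op 1 (type): buf='dog' undo_depth=1 redo_depth=0
After op 2 (undo): buf='(empty)' undo_depth=0 redo_depth=1
After op 3 (type): buf='cat' undo_depth=1 redo_depth=0
After op 4 (type): buf='catdog' undo_depth=2 redo_depth=0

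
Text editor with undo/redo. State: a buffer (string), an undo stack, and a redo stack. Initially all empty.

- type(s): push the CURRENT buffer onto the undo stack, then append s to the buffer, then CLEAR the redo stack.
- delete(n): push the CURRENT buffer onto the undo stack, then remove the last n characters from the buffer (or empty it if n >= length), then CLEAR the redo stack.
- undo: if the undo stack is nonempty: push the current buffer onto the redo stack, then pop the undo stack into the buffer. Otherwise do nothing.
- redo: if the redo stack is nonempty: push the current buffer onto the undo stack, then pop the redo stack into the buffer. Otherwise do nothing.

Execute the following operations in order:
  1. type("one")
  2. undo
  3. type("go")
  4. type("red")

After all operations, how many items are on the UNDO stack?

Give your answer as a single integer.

Answer: 2

Derivation:
After op 1 (type): buf='one' undo_depth=1 redo_depth=0
After op 2 (undo): buf='(empty)' undo_depth=0 redo_depth=1
After op 3 (type): buf='go' undo_depth=1 redo_depth=0
After op 4 (type): buf='gored' undo_depth=2 redo_depth=0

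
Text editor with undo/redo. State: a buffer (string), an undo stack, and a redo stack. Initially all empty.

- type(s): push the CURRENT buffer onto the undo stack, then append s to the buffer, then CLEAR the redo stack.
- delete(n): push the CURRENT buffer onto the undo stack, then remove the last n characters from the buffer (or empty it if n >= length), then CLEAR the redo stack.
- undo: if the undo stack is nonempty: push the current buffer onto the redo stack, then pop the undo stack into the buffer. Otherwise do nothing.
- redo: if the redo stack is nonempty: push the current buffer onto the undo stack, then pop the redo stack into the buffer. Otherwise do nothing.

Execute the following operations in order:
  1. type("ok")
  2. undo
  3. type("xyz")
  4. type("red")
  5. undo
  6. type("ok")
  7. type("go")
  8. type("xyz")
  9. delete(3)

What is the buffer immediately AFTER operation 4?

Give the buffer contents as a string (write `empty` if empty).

After op 1 (type): buf='ok' undo_depth=1 redo_depth=0
After op 2 (undo): buf='(empty)' undo_depth=0 redo_depth=1
After op 3 (type): buf='xyz' undo_depth=1 redo_depth=0
After op 4 (type): buf='xyzred' undo_depth=2 redo_depth=0

Answer: xyzred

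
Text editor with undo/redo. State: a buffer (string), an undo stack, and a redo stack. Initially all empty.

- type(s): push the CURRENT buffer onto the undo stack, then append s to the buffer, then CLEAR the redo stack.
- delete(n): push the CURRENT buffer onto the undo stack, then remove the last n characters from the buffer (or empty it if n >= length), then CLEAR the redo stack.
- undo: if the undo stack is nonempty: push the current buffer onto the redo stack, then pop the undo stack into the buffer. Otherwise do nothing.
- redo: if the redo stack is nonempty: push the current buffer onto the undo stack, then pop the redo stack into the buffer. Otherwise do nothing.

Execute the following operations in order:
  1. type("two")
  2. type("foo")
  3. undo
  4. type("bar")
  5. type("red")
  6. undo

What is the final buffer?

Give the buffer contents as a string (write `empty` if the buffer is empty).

After op 1 (type): buf='two' undo_depth=1 redo_depth=0
After op 2 (type): buf='twofoo' undo_depth=2 redo_depth=0
After op 3 (undo): buf='two' undo_depth=1 redo_depth=1
After op 4 (type): buf='twobar' undo_depth=2 redo_depth=0
After op 5 (type): buf='twobarred' undo_depth=3 redo_depth=0
After op 6 (undo): buf='twobar' undo_depth=2 redo_depth=1

Answer: twobar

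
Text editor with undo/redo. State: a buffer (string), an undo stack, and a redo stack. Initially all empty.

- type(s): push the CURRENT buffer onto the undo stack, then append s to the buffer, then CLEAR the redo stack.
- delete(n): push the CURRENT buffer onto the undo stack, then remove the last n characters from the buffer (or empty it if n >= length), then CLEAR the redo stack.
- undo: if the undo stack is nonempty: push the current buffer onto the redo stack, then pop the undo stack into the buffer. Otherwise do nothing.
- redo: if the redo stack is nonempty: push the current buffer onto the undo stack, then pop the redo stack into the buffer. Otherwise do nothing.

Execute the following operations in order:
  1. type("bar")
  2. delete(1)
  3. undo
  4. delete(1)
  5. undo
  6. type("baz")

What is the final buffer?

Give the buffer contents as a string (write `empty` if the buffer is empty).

After op 1 (type): buf='bar' undo_depth=1 redo_depth=0
After op 2 (delete): buf='ba' undo_depth=2 redo_depth=0
After op 3 (undo): buf='bar' undo_depth=1 redo_depth=1
After op 4 (delete): buf='ba' undo_depth=2 redo_depth=0
After op 5 (undo): buf='bar' undo_depth=1 redo_depth=1
After op 6 (type): buf='barbaz' undo_depth=2 redo_depth=0

Answer: barbaz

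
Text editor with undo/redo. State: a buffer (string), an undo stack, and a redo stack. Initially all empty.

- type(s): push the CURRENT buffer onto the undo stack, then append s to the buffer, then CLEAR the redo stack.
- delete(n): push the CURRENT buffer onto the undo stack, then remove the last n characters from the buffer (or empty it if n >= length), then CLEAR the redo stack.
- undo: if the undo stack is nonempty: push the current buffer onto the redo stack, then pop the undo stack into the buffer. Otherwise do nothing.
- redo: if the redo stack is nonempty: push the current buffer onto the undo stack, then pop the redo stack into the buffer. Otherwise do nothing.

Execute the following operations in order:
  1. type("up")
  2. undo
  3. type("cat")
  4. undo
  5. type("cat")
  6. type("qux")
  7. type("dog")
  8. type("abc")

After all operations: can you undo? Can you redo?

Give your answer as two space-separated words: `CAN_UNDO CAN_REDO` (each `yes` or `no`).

After op 1 (type): buf='up' undo_depth=1 redo_depth=0
After op 2 (undo): buf='(empty)' undo_depth=0 redo_depth=1
After op 3 (type): buf='cat' undo_depth=1 redo_depth=0
After op 4 (undo): buf='(empty)' undo_depth=0 redo_depth=1
After op 5 (type): buf='cat' undo_depth=1 redo_depth=0
After op 6 (type): buf='catqux' undo_depth=2 redo_depth=0
After op 7 (type): buf='catquxdog' undo_depth=3 redo_depth=0
After op 8 (type): buf='catquxdogabc' undo_depth=4 redo_depth=0

Answer: yes no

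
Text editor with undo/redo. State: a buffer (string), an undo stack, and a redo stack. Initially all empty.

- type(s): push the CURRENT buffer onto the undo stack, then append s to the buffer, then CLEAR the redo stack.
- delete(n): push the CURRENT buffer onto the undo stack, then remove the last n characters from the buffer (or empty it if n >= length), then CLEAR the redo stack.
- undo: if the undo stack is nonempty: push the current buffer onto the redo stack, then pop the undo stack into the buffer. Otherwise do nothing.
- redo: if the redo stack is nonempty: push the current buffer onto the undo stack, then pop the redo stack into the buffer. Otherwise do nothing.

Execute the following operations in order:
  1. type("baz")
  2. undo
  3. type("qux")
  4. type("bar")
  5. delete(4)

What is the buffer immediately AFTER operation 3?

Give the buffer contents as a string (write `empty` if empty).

After op 1 (type): buf='baz' undo_depth=1 redo_depth=0
After op 2 (undo): buf='(empty)' undo_depth=0 redo_depth=1
After op 3 (type): buf='qux' undo_depth=1 redo_depth=0

Answer: qux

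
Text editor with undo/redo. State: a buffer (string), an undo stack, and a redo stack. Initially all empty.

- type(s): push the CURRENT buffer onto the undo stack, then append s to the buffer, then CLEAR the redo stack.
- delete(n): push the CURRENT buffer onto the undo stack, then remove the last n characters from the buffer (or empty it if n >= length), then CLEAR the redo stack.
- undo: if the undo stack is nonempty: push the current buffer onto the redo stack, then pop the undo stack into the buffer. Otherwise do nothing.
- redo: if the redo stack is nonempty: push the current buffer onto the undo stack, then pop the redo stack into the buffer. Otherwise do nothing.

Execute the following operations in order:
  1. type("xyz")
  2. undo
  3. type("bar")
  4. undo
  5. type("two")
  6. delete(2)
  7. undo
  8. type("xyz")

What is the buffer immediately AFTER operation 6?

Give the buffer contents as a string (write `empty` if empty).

Answer: t

Derivation:
After op 1 (type): buf='xyz' undo_depth=1 redo_depth=0
After op 2 (undo): buf='(empty)' undo_depth=0 redo_depth=1
After op 3 (type): buf='bar' undo_depth=1 redo_depth=0
After op 4 (undo): buf='(empty)' undo_depth=0 redo_depth=1
After op 5 (type): buf='two' undo_depth=1 redo_depth=0
After op 6 (delete): buf='t' undo_depth=2 redo_depth=0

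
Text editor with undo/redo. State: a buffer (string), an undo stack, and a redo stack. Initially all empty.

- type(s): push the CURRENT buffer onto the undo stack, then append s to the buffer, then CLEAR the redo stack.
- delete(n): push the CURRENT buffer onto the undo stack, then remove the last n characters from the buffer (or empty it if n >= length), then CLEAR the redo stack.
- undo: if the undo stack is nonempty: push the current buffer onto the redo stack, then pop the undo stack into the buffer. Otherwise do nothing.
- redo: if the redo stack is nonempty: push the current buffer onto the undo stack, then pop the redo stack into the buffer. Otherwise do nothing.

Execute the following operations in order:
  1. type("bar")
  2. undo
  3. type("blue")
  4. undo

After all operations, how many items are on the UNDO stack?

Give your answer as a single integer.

Answer: 0

Derivation:
After op 1 (type): buf='bar' undo_depth=1 redo_depth=0
After op 2 (undo): buf='(empty)' undo_depth=0 redo_depth=1
After op 3 (type): buf='blue' undo_depth=1 redo_depth=0
After op 4 (undo): buf='(empty)' undo_depth=0 redo_depth=1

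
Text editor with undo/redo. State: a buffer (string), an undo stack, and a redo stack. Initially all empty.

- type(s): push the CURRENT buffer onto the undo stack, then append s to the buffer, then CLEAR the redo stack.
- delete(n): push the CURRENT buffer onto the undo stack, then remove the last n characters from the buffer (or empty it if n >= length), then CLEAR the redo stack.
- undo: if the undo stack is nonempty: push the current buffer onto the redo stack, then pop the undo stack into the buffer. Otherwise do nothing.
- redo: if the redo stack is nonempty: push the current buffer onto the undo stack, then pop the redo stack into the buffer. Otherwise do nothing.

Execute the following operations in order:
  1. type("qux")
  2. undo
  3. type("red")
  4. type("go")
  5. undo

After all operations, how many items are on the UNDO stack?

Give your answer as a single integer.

Answer: 1

Derivation:
After op 1 (type): buf='qux' undo_depth=1 redo_depth=0
After op 2 (undo): buf='(empty)' undo_depth=0 redo_depth=1
After op 3 (type): buf='red' undo_depth=1 redo_depth=0
After op 4 (type): buf='redgo' undo_depth=2 redo_depth=0
After op 5 (undo): buf='red' undo_depth=1 redo_depth=1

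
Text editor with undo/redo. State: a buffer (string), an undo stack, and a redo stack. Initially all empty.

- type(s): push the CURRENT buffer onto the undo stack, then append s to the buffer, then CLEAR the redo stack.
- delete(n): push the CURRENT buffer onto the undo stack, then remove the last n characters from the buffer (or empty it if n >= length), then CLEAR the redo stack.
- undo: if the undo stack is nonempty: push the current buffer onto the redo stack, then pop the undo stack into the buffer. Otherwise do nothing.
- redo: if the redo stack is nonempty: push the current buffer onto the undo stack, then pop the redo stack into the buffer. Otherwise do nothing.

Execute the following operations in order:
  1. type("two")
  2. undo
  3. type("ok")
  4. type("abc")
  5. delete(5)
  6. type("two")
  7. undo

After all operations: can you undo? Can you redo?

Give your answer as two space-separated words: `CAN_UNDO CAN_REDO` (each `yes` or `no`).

Answer: yes yes

Derivation:
After op 1 (type): buf='two' undo_depth=1 redo_depth=0
After op 2 (undo): buf='(empty)' undo_depth=0 redo_depth=1
After op 3 (type): buf='ok' undo_depth=1 redo_depth=0
After op 4 (type): buf='okabc' undo_depth=2 redo_depth=0
After op 5 (delete): buf='(empty)' undo_depth=3 redo_depth=0
After op 6 (type): buf='two' undo_depth=4 redo_depth=0
After op 7 (undo): buf='(empty)' undo_depth=3 redo_depth=1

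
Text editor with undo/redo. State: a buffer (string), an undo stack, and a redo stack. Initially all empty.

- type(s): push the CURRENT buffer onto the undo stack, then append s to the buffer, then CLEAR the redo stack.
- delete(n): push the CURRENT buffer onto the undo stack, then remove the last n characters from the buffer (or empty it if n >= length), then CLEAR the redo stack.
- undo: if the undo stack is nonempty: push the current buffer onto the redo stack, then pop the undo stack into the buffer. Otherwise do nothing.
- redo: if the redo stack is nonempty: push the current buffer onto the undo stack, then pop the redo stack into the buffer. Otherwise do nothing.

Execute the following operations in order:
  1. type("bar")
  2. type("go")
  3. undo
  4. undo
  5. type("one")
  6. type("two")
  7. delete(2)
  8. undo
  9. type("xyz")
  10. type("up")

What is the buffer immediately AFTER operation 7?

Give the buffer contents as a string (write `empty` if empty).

After op 1 (type): buf='bar' undo_depth=1 redo_depth=0
After op 2 (type): buf='bargo' undo_depth=2 redo_depth=0
After op 3 (undo): buf='bar' undo_depth=1 redo_depth=1
After op 4 (undo): buf='(empty)' undo_depth=0 redo_depth=2
After op 5 (type): buf='one' undo_depth=1 redo_depth=0
After op 6 (type): buf='onetwo' undo_depth=2 redo_depth=0
After op 7 (delete): buf='onet' undo_depth=3 redo_depth=0

Answer: onet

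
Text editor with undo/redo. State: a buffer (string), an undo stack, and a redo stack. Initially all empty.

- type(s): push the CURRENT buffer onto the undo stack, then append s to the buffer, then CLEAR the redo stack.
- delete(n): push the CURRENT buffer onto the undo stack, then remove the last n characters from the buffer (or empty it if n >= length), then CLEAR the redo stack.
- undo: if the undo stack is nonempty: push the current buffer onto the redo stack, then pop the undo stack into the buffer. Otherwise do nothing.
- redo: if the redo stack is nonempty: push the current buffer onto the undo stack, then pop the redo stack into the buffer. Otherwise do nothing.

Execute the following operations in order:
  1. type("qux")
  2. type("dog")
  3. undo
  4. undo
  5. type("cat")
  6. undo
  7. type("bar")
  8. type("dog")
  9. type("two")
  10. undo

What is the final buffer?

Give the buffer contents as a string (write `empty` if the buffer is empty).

After op 1 (type): buf='qux' undo_depth=1 redo_depth=0
After op 2 (type): buf='quxdog' undo_depth=2 redo_depth=0
After op 3 (undo): buf='qux' undo_depth=1 redo_depth=1
After op 4 (undo): buf='(empty)' undo_depth=0 redo_depth=2
After op 5 (type): buf='cat' undo_depth=1 redo_depth=0
After op 6 (undo): buf='(empty)' undo_depth=0 redo_depth=1
After op 7 (type): buf='bar' undo_depth=1 redo_depth=0
After op 8 (type): buf='bardog' undo_depth=2 redo_depth=0
After op 9 (type): buf='bardogtwo' undo_depth=3 redo_depth=0
After op 10 (undo): buf='bardog' undo_depth=2 redo_depth=1

Answer: bardog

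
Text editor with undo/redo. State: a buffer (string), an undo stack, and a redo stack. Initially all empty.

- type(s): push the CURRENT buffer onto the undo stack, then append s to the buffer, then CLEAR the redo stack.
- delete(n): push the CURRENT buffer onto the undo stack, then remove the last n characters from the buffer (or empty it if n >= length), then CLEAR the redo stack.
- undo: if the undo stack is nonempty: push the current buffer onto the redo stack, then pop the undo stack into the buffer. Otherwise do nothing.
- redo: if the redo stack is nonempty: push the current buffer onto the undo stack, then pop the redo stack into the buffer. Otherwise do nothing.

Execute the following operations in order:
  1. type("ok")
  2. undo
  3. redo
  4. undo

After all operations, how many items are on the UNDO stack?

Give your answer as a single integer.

Answer: 0

Derivation:
After op 1 (type): buf='ok' undo_depth=1 redo_depth=0
After op 2 (undo): buf='(empty)' undo_depth=0 redo_depth=1
After op 3 (redo): buf='ok' undo_depth=1 redo_depth=0
After op 4 (undo): buf='(empty)' undo_depth=0 redo_depth=1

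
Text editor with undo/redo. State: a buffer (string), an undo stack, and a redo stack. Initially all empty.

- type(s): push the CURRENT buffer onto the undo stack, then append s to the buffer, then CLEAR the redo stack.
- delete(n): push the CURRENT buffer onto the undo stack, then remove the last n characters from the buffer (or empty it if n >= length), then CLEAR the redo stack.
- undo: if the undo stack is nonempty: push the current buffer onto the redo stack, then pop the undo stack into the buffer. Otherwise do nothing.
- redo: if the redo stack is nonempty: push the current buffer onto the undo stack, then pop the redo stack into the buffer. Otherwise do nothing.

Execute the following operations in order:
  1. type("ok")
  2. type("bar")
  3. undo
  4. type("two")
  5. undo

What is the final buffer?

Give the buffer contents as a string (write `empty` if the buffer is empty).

After op 1 (type): buf='ok' undo_depth=1 redo_depth=0
After op 2 (type): buf='okbar' undo_depth=2 redo_depth=0
After op 3 (undo): buf='ok' undo_depth=1 redo_depth=1
After op 4 (type): buf='oktwo' undo_depth=2 redo_depth=0
After op 5 (undo): buf='ok' undo_depth=1 redo_depth=1

Answer: ok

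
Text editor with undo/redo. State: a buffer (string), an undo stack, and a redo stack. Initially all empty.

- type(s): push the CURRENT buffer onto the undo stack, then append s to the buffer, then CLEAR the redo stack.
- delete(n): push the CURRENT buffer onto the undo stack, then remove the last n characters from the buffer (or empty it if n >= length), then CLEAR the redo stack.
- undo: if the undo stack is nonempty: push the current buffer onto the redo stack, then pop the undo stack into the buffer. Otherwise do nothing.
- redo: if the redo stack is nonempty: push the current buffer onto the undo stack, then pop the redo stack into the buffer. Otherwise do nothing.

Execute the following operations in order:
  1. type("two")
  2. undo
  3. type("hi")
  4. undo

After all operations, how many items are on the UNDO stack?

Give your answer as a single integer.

After op 1 (type): buf='two' undo_depth=1 redo_depth=0
After op 2 (undo): buf='(empty)' undo_depth=0 redo_depth=1
After op 3 (type): buf='hi' undo_depth=1 redo_depth=0
After op 4 (undo): buf='(empty)' undo_depth=0 redo_depth=1

Answer: 0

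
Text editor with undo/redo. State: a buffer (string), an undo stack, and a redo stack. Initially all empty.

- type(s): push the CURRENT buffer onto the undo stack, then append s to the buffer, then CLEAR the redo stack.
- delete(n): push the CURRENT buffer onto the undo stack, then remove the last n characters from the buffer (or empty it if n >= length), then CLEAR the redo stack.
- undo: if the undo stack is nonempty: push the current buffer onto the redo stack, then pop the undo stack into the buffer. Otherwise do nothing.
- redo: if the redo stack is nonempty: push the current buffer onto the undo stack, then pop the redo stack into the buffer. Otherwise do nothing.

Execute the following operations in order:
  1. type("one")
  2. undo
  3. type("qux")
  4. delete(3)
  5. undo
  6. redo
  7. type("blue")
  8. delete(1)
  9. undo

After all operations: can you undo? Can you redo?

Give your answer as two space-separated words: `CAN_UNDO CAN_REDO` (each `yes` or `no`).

After op 1 (type): buf='one' undo_depth=1 redo_depth=0
After op 2 (undo): buf='(empty)' undo_depth=0 redo_depth=1
After op 3 (type): buf='qux' undo_depth=1 redo_depth=0
After op 4 (delete): buf='(empty)' undo_depth=2 redo_depth=0
After op 5 (undo): buf='qux' undo_depth=1 redo_depth=1
After op 6 (redo): buf='(empty)' undo_depth=2 redo_depth=0
After op 7 (type): buf='blue' undo_depth=3 redo_depth=0
After op 8 (delete): buf='blu' undo_depth=4 redo_depth=0
After op 9 (undo): buf='blue' undo_depth=3 redo_depth=1

Answer: yes yes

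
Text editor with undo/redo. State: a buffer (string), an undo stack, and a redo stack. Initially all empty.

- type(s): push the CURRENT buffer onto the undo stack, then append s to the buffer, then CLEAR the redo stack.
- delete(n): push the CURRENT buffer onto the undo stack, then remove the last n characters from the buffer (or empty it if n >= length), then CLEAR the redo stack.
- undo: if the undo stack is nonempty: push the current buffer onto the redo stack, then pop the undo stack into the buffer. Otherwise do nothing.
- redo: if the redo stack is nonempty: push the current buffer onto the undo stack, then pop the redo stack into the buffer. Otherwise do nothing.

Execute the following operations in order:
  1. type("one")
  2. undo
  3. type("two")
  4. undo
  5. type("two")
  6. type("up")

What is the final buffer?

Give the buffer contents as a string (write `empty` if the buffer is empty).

After op 1 (type): buf='one' undo_depth=1 redo_depth=0
After op 2 (undo): buf='(empty)' undo_depth=0 redo_depth=1
After op 3 (type): buf='two' undo_depth=1 redo_depth=0
After op 4 (undo): buf='(empty)' undo_depth=0 redo_depth=1
After op 5 (type): buf='two' undo_depth=1 redo_depth=0
After op 6 (type): buf='twoup' undo_depth=2 redo_depth=0

Answer: twoup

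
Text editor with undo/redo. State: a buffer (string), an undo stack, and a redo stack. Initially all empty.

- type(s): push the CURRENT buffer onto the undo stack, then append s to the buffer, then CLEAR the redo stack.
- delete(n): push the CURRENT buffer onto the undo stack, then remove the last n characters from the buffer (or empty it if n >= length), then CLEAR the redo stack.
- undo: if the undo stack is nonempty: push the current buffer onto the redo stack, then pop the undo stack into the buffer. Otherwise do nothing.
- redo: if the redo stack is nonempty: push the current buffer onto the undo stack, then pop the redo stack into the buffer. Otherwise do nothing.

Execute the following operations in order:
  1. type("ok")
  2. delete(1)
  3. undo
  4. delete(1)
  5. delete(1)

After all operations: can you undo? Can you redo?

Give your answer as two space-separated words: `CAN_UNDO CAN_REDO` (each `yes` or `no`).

Answer: yes no

Derivation:
After op 1 (type): buf='ok' undo_depth=1 redo_depth=0
After op 2 (delete): buf='o' undo_depth=2 redo_depth=0
After op 3 (undo): buf='ok' undo_depth=1 redo_depth=1
After op 4 (delete): buf='o' undo_depth=2 redo_depth=0
After op 5 (delete): buf='(empty)' undo_depth=3 redo_depth=0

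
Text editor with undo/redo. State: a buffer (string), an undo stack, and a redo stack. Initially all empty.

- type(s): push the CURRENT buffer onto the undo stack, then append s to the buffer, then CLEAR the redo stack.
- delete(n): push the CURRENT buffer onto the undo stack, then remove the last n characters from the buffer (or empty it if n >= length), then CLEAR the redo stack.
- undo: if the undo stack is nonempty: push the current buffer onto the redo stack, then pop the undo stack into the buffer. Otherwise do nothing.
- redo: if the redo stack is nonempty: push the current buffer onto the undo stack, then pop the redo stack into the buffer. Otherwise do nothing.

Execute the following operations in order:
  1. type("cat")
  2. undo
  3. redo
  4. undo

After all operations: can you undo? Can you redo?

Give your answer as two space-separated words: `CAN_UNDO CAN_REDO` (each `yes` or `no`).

Answer: no yes

Derivation:
After op 1 (type): buf='cat' undo_depth=1 redo_depth=0
After op 2 (undo): buf='(empty)' undo_depth=0 redo_depth=1
After op 3 (redo): buf='cat' undo_depth=1 redo_depth=0
After op 4 (undo): buf='(empty)' undo_depth=0 redo_depth=1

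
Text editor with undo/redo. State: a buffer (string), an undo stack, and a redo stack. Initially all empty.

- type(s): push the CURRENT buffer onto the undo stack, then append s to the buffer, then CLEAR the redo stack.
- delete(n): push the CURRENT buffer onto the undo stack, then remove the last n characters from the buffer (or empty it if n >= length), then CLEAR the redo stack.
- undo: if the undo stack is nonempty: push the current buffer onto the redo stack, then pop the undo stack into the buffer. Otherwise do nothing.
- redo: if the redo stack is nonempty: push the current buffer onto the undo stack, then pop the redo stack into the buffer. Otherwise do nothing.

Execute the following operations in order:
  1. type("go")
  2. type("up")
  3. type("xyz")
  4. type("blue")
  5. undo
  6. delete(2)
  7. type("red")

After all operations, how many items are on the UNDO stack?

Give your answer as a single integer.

After op 1 (type): buf='go' undo_depth=1 redo_depth=0
After op 2 (type): buf='goup' undo_depth=2 redo_depth=0
After op 3 (type): buf='goupxyz' undo_depth=3 redo_depth=0
After op 4 (type): buf='goupxyzblue' undo_depth=4 redo_depth=0
After op 5 (undo): buf='goupxyz' undo_depth=3 redo_depth=1
After op 6 (delete): buf='goupx' undo_depth=4 redo_depth=0
After op 7 (type): buf='goupxred' undo_depth=5 redo_depth=0

Answer: 5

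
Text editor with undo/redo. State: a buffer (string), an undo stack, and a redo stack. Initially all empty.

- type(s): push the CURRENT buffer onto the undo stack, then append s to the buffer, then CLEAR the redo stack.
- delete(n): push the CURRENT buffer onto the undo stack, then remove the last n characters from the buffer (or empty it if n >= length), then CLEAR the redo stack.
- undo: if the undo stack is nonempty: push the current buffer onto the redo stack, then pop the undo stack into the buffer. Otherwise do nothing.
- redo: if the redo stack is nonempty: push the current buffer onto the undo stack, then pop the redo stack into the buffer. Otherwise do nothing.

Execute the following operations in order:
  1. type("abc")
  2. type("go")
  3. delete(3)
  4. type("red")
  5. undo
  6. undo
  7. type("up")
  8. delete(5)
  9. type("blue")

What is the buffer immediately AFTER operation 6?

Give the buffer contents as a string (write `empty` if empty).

Answer: abcgo

Derivation:
After op 1 (type): buf='abc' undo_depth=1 redo_depth=0
After op 2 (type): buf='abcgo' undo_depth=2 redo_depth=0
After op 3 (delete): buf='ab' undo_depth=3 redo_depth=0
After op 4 (type): buf='abred' undo_depth=4 redo_depth=0
After op 5 (undo): buf='ab' undo_depth=3 redo_depth=1
After op 6 (undo): buf='abcgo' undo_depth=2 redo_depth=2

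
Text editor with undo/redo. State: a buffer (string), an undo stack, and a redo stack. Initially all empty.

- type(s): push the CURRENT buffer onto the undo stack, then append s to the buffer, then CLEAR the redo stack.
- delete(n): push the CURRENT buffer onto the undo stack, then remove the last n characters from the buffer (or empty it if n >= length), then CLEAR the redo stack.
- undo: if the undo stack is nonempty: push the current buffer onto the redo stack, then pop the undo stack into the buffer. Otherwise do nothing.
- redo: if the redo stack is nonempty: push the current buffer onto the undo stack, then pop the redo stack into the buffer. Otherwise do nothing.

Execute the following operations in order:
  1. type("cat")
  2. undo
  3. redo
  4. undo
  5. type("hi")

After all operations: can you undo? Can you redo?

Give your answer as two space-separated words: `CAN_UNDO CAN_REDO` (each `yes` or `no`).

Answer: yes no

Derivation:
After op 1 (type): buf='cat' undo_depth=1 redo_depth=0
After op 2 (undo): buf='(empty)' undo_depth=0 redo_depth=1
After op 3 (redo): buf='cat' undo_depth=1 redo_depth=0
After op 4 (undo): buf='(empty)' undo_depth=0 redo_depth=1
After op 5 (type): buf='hi' undo_depth=1 redo_depth=0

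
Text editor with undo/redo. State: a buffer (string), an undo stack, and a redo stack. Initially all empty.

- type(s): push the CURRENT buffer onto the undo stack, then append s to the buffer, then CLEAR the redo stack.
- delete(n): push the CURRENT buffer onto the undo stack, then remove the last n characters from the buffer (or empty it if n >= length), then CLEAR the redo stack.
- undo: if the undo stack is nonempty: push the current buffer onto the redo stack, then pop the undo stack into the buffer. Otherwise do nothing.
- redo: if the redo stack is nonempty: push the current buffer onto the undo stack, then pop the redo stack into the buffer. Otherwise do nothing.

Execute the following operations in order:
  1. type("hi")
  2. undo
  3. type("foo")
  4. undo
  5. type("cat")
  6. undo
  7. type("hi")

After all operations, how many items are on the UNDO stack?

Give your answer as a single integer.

After op 1 (type): buf='hi' undo_depth=1 redo_depth=0
After op 2 (undo): buf='(empty)' undo_depth=0 redo_depth=1
After op 3 (type): buf='foo' undo_depth=1 redo_depth=0
After op 4 (undo): buf='(empty)' undo_depth=0 redo_depth=1
After op 5 (type): buf='cat' undo_depth=1 redo_depth=0
After op 6 (undo): buf='(empty)' undo_depth=0 redo_depth=1
After op 7 (type): buf='hi' undo_depth=1 redo_depth=0

Answer: 1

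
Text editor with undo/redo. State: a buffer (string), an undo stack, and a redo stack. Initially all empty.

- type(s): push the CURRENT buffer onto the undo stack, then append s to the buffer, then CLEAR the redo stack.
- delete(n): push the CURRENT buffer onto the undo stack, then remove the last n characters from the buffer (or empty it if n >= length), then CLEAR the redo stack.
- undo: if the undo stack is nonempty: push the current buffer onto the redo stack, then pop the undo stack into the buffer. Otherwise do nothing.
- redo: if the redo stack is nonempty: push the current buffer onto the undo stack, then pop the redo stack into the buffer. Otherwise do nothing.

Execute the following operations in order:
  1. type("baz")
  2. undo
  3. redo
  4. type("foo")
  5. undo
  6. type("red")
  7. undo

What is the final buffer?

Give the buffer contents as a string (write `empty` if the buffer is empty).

After op 1 (type): buf='baz' undo_depth=1 redo_depth=0
After op 2 (undo): buf='(empty)' undo_depth=0 redo_depth=1
After op 3 (redo): buf='baz' undo_depth=1 redo_depth=0
After op 4 (type): buf='bazfoo' undo_depth=2 redo_depth=0
After op 5 (undo): buf='baz' undo_depth=1 redo_depth=1
After op 6 (type): buf='bazred' undo_depth=2 redo_depth=0
After op 7 (undo): buf='baz' undo_depth=1 redo_depth=1

Answer: baz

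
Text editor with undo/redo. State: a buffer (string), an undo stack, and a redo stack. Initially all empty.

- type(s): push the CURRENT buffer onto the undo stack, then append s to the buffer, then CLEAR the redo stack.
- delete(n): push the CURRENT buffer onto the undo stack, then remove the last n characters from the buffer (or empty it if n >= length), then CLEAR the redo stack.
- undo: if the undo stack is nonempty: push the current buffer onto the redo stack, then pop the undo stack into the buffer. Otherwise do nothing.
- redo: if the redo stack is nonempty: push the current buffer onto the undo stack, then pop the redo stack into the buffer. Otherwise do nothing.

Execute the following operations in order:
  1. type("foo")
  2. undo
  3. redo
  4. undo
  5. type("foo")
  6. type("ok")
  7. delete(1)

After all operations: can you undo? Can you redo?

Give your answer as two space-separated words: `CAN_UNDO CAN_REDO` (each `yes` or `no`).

After op 1 (type): buf='foo' undo_depth=1 redo_depth=0
After op 2 (undo): buf='(empty)' undo_depth=0 redo_depth=1
After op 3 (redo): buf='foo' undo_depth=1 redo_depth=0
After op 4 (undo): buf='(empty)' undo_depth=0 redo_depth=1
After op 5 (type): buf='foo' undo_depth=1 redo_depth=0
After op 6 (type): buf='foook' undo_depth=2 redo_depth=0
After op 7 (delete): buf='fooo' undo_depth=3 redo_depth=0

Answer: yes no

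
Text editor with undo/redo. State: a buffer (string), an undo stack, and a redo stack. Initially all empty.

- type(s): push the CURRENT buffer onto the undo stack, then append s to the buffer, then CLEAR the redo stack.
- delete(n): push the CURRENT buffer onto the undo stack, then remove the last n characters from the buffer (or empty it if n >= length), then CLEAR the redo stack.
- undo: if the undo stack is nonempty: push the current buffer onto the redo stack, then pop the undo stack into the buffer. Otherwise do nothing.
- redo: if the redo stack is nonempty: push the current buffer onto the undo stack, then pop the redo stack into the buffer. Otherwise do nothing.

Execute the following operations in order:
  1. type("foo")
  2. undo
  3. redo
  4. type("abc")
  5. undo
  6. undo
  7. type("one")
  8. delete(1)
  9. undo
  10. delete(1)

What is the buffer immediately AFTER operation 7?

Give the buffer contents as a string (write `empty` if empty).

After op 1 (type): buf='foo' undo_depth=1 redo_depth=0
After op 2 (undo): buf='(empty)' undo_depth=0 redo_depth=1
After op 3 (redo): buf='foo' undo_depth=1 redo_depth=0
After op 4 (type): buf='fooabc' undo_depth=2 redo_depth=0
After op 5 (undo): buf='foo' undo_depth=1 redo_depth=1
After op 6 (undo): buf='(empty)' undo_depth=0 redo_depth=2
After op 7 (type): buf='one' undo_depth=1 redo_depth=0

Answer: one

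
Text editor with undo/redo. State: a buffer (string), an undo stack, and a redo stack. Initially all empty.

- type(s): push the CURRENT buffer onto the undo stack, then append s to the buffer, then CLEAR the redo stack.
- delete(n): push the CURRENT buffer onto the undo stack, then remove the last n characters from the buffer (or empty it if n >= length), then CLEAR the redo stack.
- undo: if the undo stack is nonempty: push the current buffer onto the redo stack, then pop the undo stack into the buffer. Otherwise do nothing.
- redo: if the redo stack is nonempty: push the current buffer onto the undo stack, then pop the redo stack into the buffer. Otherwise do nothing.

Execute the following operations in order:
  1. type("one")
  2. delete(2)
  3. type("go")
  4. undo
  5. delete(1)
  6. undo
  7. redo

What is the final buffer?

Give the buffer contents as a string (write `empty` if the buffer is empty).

Answer: empty

Derivation:
After op 1 (type): buf='one' undo_depth=1 redo_depth=0
After op 2 (delete): buf='o' undo_depth=2 redo_depth=0
After op 3 (type): buf='ogo' undo_depth=3 redo_depth=0
After op 4 (undo): buf='o' undo_depth=2 redo_depth=1
After op 5 (delete): buf='(empty)' undo_depth=3 redo_depth=0
After op 6 (undo): buf='o' undo_depth=2 redo_depth=1
After op 7 (redo): buf='(empty)' undo_depth=3 redo_depth=0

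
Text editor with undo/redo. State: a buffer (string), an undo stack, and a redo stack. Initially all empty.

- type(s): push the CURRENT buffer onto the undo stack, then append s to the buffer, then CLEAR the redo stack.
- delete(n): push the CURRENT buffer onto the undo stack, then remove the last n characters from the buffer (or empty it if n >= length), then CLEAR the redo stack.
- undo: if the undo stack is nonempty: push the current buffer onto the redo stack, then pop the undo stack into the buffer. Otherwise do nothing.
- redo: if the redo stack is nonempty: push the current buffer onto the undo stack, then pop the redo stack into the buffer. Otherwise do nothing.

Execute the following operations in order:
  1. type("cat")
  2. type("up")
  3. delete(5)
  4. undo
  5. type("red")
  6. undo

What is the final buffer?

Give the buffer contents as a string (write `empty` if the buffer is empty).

After op 1 (type): buf='cat' undo_depth=1 redo_depth=0
After op 2 (type): buf='catup' undo_depth=2 redo_depth=0
After op 3 (delete): buf='(empty)' undo_depth=3 redo_depth=0
After op 4 (undo): buf='catup' undo_depth=2 redo_depth=1
After op 5 (type): buf='catupred' undo_depth=3 redo_depth=0
After op 6 (undo): buf='catup' undo_depth=2 redo_depth=1

Answer: catup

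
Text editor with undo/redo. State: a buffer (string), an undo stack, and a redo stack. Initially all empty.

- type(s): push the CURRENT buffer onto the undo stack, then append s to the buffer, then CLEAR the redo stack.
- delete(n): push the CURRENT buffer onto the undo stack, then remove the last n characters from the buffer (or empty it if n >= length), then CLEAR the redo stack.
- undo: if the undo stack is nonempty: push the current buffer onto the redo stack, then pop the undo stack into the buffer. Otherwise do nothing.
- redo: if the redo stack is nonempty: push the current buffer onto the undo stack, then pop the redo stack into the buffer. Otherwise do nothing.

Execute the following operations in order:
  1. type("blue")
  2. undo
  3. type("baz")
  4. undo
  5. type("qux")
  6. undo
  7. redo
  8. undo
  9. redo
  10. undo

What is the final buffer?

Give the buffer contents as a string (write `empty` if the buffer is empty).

Answer: empty

Derivation:
After op 1 (type): buf='blue' undo_depth=1 redo_depth=0
After op 2 (undo): buf='(empty)' undo_depth=0 redo_depth=1
After op 3 (type): buf='baz' undo_depth=1 redo_depth=0
After op 4 (undo): buf='(empty)' undo_depth=0 redo_depth=1
After op 5 (type): buf='qux' undo_depth=1 redo_depth=0
After op 6 (undo): buf='(empty)' undo_depth=0 redo_depth=1
After op 7 (redo): buf='qux' undo_depth=1 redo_depth=0
After op 8 (undo): buf='(empty)' undo_depth=0 redo_depth=1
After op 9 (redo): buf='qux' undo_depth=1 redo_depth=0
After op 10 (undo): buf='(empty)' undo_depth=0 redo_depth=1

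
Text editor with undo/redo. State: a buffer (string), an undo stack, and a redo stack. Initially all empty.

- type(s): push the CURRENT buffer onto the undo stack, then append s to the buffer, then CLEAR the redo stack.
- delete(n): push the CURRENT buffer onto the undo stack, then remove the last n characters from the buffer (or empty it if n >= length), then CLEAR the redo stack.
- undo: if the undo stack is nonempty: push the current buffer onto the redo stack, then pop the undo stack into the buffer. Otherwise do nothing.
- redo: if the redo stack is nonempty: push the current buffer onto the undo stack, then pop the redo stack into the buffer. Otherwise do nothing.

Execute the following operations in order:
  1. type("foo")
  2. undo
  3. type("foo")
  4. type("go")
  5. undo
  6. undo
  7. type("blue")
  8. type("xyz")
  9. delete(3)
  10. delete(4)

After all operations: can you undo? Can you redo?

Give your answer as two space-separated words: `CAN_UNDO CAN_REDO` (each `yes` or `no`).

After op 1 (type): buf='foo' undo_depth=1 redo_depth=0
After op 2 (undo): buf='(empty)' undo_depth=0 redo_depth=1
After op 3 (type): buf='foo' undo_depth=1 redo_depth=0
After op 4 (type): buf='foogo' undo_depth=2 redo_depth=0
After op 5 (undo): buf='foo' undo_depth=1 redo_depth=1
After op 6 (undo): buf='(empty)' undo_depth=0 redo_depth=2
After op 7 (type): buf='blue' undo_depth=1 redo_depth=0
After op 8 (type): buf='bluexyz' undo_depth=2 redo_depth=0
After op 9 (delete): buf='blue' undo_depth=3 redo_depth=0
After op 10 (delete): buf='(empty)' undo_depth=4 redo_depth=0

Answer: yes no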